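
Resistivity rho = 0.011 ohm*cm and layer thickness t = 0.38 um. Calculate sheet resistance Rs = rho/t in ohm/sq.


Step 1: Convert thickness to cm: t = 0.38 um = 3.8000e-05 cm
Step 2: Rs = rho / t = 0.011 / 3.8000e-05
Step 3: Rs = 289.5 ohm/sq

289.5


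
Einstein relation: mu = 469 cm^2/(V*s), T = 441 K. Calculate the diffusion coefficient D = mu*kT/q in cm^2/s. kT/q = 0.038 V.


Step 1: D = mu * (kT/q)
Step 2: D = 469 * 0.038
Step 3: D = 17.82 cm^2/s

17.82


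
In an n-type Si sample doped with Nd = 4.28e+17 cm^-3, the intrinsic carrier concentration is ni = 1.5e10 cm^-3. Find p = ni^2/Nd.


Step 1: Since Nd >> ni, n ≈ Nd = 4.28e+17 cm^-3
Step 2: p = ni^2 / n = (1.5e10)^2 / 4.28e+17
Step 3: p = 2.25e20 / 4.28e+17 = 5.26e+02 cm^-3

5.26e+02


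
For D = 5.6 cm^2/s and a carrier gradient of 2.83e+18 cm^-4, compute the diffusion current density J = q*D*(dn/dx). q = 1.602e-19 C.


Step 1: J = q * D * (dn/dx)
Step 2: J = 1.602e-19 * 5.6 * 2.83e+18
Step 3: J = 2.54e+00 A/cm^2

2.54e+00


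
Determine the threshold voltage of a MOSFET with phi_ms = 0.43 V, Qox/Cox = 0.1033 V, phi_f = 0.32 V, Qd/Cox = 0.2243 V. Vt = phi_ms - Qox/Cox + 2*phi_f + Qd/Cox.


Step 1: Vt = phi_ms - Qox/Cox + 2*phi_f + Qd/Cox
Step 2: Vt = 0.43 - 0.1033 + 2*0.32 + 0.2243
Step 3: Vt = 0.43 - 0.1033 + 0.64 + 0.2243
Step 4: Vt = 1.191 V

1.191


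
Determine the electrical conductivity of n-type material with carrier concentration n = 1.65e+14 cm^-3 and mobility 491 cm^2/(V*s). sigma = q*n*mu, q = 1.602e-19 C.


Step 1: sigma = q * n * mu
Step 2: sigma = 1.602e-19 * 1.65e+14 * 491
Step 3: sigma = 1.298e-02 S/cm

1.298e-02


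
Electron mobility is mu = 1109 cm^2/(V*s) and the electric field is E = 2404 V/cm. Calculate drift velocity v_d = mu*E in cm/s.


Step 1: v_d = mu * E
Step 2: v_d = 1109 * 2404 = 2666036
Step 3: v_d = 2.67e+06 cm/s

2.67e+06


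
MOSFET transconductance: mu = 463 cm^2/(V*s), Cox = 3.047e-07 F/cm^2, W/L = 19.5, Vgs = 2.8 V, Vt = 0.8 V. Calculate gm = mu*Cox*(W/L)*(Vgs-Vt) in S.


Step 1: Vov = Vgs - Vt = 2.8 - 0.8 = 2.0 V
Step 2: gm = mu * Cox * (W/L) * Vov
Step 3: gm = 463 * 3.047e-07 * 19.5 * 2.0 = 5.50e-03 S

5.50e-03


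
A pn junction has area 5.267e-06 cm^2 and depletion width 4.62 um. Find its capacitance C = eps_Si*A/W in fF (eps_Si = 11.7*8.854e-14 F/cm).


Step 1: eps_Si = 11.7 * 8.854e-14 = 1.035918e-12 F/cm
Step 2: W in cm = 4.62 * 1e-4 = 4.62e-04 cm
Step 3: C = 1.035918e-12 * 5.267e-06 / 4.62e-04 = 1.180991e-14 F
Step 4: C = 11.81 fF

11.81


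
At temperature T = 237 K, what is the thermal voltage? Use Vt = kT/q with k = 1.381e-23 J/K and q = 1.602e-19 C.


Step 1: kT = 1.381e-23 * 237 = 3.27297e-21 J
Step 2: Vt = kT/q = 3.27297e-21 / 1.602e-19
Step 3: Vt = 0.02043 V

0.02043


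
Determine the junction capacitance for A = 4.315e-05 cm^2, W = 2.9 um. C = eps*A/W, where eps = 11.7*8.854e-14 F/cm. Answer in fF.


Step 1: eps_Si = 11.7 * 8.854e-14 = 1.035918e-12 F/cm
Step 2: W in cm = 2.9 * 1e-4 = 2.90e-04 cm
Step 3: C = 1.035918e-12 * 4.315e-05 / 2.90e-04 = 1.541375e-13 F
Step 4: C = 154.14 fF

154.14


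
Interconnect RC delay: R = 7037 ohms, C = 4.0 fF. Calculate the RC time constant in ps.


Step 1: tau = R * C
Step 2: tau = 7037 * 4.0 fF = 7037 * 4.0e-15 F
Step 3: tau = 2.8148e-11 s = 28.148 ps

28.148


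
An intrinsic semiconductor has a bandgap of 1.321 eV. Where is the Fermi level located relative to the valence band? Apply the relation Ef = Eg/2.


Step 1: For an intrinsic semiconductor, the Fermi level sits at midgap.
Step 2: Ef = Eg / 2 = 1.321 / 2 = 0.6605 eV

0.6605


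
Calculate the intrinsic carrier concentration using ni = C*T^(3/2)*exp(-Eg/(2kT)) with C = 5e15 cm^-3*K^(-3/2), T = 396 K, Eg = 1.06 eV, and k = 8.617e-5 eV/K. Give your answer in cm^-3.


Step 1: Compute kT = 8.617e-5 * 396 = 0.03412332 eV
Step 2: Exponent = -Eg/(2kT) = -1.06/(2*0.03412332) = -15.53190
Step 3: T^(3/2) = 396^1.5 = 7880.30
Step 4: ni = 5e15 * 7880.30 * exp(-15.53190) = 7.08e+12 cm^-3

7.08e+12


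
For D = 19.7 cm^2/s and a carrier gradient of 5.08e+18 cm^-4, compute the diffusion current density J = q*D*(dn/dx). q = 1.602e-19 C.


Step 1: J = q * D * (dn/dx)
Step 2: J = 1.602e-19 * 19.7 * 5.08e+18
Step 3: J = 1.60e+01 A/cm^2

1.60e+01


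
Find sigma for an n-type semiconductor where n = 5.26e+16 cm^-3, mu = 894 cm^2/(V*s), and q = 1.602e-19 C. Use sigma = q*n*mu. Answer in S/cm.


Step 1: sigma = q * n * mu
Step 2: sigma = 1.602e-19 * 5.26e+16 * 894
Step 3: sigma = 7.533e+00 S/cm

7.533e+00


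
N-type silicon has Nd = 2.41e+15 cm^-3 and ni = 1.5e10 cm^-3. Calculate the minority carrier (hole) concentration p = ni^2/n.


Step 1: Since Nd >> ni, n ≈ Nd = 2.41e+15 cm^-3
Step 2: p = ni^2 / n = (1.5e10)^2 / 2.41e+15
Step 3: p = 2.25e20 / 2.41e+15 = 9.34e+04 cm^-3

9.34e+04


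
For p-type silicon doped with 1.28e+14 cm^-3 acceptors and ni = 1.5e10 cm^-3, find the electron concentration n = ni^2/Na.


Step 1: Majority hole concentration p ≈ Na = 1.28e+14 cm^-3
Step 2: n = ni^2 / Na = (1.5e10)^2 / 1.28e+14
Step 3: n = 1.76e+06 cm^-3

1.76e+06


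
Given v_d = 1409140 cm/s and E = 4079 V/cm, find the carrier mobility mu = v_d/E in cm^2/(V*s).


Step 1: mu = v_d / E
Step 2: mu = 1409140 / 4079
Step 3: mu = 345.46 cm^2/(V*s)

345.46


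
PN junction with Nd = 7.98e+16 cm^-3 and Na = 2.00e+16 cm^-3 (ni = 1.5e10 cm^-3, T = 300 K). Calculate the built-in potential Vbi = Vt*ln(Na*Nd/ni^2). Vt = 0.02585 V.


Step 1: Compute Na*Nd/ni^2 = 2.00e+16 * 7.98e+16 / (1.5e10)^2 = 7.0933e+12
Step 2: ln(7.0933e+12) = 29.5902
Step 3: Vbi = 0.02585 * 29.5902 = 0.765 V

0.765


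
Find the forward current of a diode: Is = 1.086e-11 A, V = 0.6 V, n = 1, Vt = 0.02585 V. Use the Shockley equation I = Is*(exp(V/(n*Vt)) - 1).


Step 1: V/(n*Vt) = 0.6/(1*0.02585) = 23.2108
Step 2: exp(23.2108) = 1.2032e+10
Step 3: I = 1.086e-11 * (1.2032e+10 - 1) = 1.31e-01 A

1.31e-01


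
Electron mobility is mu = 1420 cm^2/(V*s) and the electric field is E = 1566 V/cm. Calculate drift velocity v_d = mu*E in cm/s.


Step 1: v_d = mu * E
Step 2: v_d = 1420 * 1566 = 2223720
Step 3: v_d = 2.22e+06 cm/s

2.22e+06


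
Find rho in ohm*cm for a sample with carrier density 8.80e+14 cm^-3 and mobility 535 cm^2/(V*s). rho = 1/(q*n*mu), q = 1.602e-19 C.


Step 1: sigma = q * n * mu = 1.602e-19 * 8.80e+14 * 535 = 7.54222e-02 S/cm
Step 2: rho = 1 / sigma = 1 / 7.54222e-02 = 13.26 ohm*cm

13.26


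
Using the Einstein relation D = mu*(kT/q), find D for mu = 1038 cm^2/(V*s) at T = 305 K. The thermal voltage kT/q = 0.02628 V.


Step 1: D = mu * (kT/q)
Step 2: D = 1038 * 0.02628
Step 3: D = 27.28 cm^2/s

27.28


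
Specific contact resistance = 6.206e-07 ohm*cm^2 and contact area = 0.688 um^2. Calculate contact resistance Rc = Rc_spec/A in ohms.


Step 1: Convert area to cm^2: 0.688 um^2 = 6.8800e-09 cm^2
Step 2: Rc = Rc_spec / A = 6.206e-07 / 6.8800e-09
Step 3: Rc = 9.02e+01 ohms

9.02e+01


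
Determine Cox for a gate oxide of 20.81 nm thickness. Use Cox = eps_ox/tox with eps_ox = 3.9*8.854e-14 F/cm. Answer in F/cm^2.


Step 1: eps_ox = 3.9 * 8.854e-14 = 3.45306e-13 F/cm
Step 2: tox in cm = 20.81 nm * 1e-7 = 2.0810e-06 cm
Step 3: Cox = 3.45306e-13 / 2.0810e-06 = 1.66e-07 F/cm^2

1.66e-07


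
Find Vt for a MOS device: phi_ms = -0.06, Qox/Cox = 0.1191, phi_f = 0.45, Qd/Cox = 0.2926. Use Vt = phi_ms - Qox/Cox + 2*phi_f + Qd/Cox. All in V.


Step 1: Vt = phi_ms - Qox/Cox + 2*phi_f + Qd/Cox
Step 2: Vt = -0.06 - 0.1191 + 2*0.45 + 0.2926
Step 3: Vt = -0.06 - 0.1191 + 0.9 + 0.2926
Step 4: Vt = 1.0135 V

1.0135


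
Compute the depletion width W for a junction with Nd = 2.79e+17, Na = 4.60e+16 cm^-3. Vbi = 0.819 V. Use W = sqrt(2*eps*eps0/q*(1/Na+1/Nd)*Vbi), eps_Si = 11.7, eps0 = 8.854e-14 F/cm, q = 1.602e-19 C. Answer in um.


Step 1: 1/Na + 1/Nd = 1/4.60e+16 + 1/2.79e+17 = 2.53234e-17
Step 2: 2*eps*eps0/q = 2*11.7*8.854e-14/1.602e-19 = 1.293281e+07
Step 3: W^2 = 1.293281e+07 * 2.53234e-17 * 0.819 = 2.68225e-10
Step 4: W = sqrt(2.68225e-10) = 1.638e-05 cm = 0.1638 um

0.1638


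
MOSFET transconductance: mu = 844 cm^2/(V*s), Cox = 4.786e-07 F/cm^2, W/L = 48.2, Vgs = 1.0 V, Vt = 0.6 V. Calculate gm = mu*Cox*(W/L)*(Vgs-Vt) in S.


Step 1: Vov = Vgs - Vt = 1.0 - 0.6 = 0.4 V
Step 2: gm = mu * Cox * (W/L) * Vov
Step 3: gm = 844 * 4.786e-07 * 48.2 * 0.4 = 7.79e-03 S

7.79e-03


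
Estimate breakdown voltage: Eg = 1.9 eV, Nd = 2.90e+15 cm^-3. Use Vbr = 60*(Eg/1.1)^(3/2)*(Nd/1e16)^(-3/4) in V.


Step 1: Eg/1.1 = 1.9/1.1 = 1.727273
Step 2: (Eg/1.1)^1.5 = 1.727273^1.5 = 2.270082
Step 3: (Nd/1e16)^(-0.75) = (0.29)^(-0.75) = 2.530472
Step 4: Vbr = 60 * 2.270082 * 2.530472 = 344.7 V

344.7


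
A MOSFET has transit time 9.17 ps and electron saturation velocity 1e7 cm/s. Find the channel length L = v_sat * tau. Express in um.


Step 1: tau in seconds = 9.17 ps * 1e-12 = 9.1700e-12 s
Step 2: L = v_sat * tau = 1e7 * 9.1700e-12 = 9.1700e-05 cm
Step 3: L in um = 9.1700e-05 * 1e4 = 0.917 um

0.917


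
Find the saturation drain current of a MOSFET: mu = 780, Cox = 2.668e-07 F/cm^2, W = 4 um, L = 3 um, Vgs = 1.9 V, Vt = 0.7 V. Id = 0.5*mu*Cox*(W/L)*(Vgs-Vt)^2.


Step 1: Overdrive voltage Vov = Vgs - Vt = 1.9 - 0.7 = 1.2 V
Step 2: W/L = 4/3 = 1.33333
Step 3: Id = 0.5 * 780 * 2.668e-07 * 1.33333 * 1.2^2
Step 4: Id = 2.00e-04 A

2.00e-04


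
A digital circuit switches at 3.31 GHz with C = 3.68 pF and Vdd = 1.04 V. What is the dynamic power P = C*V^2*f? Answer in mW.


Step 1: V^2 = 1.04^2 = 1.0816 V^2
Step 2: P = C*V^2*f = 3.68e-12 F * 1.0816 * 3.31e9 Hz
Step 3: P = 1.317475328e-02 W
Step 4: P = 13.175 mW

13.175


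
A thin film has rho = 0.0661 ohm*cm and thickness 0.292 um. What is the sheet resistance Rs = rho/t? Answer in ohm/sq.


Step 1: Convert thickness to cm: t = 0.292 um = 2.9200e-05 cm
Step 2: Rs = rho / t = 0.0661 / 2.9200e-05
Step 3: Rs = 2263.7 ohm/sq

2263.7


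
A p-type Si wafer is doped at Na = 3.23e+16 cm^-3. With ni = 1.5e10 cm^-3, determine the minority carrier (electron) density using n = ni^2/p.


Step 1: Majority hole concentration p ≈ Na = 3.23e+16 cm^-3
Step 2: n = ni^2 / Na = (1.5e10)^2 / 3.23e+16
Step 3: n = 6.97e+03 cm^-3

6.97e+03


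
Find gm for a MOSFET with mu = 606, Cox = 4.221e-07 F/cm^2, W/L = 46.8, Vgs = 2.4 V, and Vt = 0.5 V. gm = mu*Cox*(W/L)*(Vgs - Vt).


Step 1: Vov = Vgs - Vt = 2.4 - 0.5 = 1.9 V
Step 2: gm = mu * Cox * (W/L) * Vov
Step 3: gm = 606 * 4.221e-07 * 46.8 * 1.9 = 2.27e-02 S

2.27e-02


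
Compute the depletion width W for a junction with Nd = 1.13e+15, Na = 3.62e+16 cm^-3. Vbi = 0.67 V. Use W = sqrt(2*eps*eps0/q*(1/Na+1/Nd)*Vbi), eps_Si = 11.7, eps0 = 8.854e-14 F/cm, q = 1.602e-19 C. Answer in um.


Step 1: 1/Na + 1/Nd = 1/3.62e+16 + 1/1.13e+15 = 9.12580e-16
Step 2: 2*eps*eps0/q = 2*11.7*8.854e-14/1.602e-19 = 1.293281e+07
Step 3: W^2 = 1.293281e+07 * 9.12580e-16 * 0.67 = 7.90749e-09
Step 4: W = sqrt(7.90749e-09) = 8.892e-05 cm = 0.8892 um

0.8892


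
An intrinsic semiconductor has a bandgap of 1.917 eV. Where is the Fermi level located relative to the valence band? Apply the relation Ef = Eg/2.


Step 1: For an intrinsic semiconductor, the Fermi level sits at midgap.
Step 2: Ef = Eg / 2 = 1.917 / 2 = 0.9585 eV

0.9585


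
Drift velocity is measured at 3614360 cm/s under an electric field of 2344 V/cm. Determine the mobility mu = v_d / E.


Step 1: mu = v_d / E
Step 2: mu = 3614360 / 2344
Step 3: mu = 1541.96 cm^2/(V*s)

1541.96


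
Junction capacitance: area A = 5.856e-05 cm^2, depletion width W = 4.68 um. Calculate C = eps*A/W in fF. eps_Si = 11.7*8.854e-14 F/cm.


Step 1: eps_Si = 11.7 * 8.854e-14 = 1.035918e-12 F/cm
Step 2: W in cm = 4.68 * 1e-4 = 4.68e-04 cm
Step 3: C = 1.035918e-12 * 5.856e-05 / 4.68e-04 = 1.296226e-13 F
Step 4: C = 129.62 fF

129.62


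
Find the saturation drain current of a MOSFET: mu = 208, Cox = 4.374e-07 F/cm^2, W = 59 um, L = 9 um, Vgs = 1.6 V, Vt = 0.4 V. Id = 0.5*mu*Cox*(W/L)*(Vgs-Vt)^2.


Step 1: Overdrive voltage Vov = Vgs - Vt = 1.6 - 0.4 = 1.2 V
Step 2: W/L = 59/9 = 6.55556
Step 3: Id = 0.5 * 208 * 4.374e-07 * 6.55556 * 1.2^2
Step 4: Id = 4.29e-04 A

4.29e-04


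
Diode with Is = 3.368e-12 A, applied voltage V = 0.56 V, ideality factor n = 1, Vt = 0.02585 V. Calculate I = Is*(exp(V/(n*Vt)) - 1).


Step 1: V/(n*Vt) = 0.56/(1*0.02585) = 21.6634
Step 2: exp(21.6634) = 2.5603e+09
Step 3: I = 3.368e-12 * (2.5603e+09 - 1) = 8.62e-03 A

8.62e-03


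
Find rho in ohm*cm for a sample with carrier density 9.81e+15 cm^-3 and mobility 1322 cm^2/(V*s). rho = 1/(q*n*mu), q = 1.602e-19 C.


Step 1: sigma = q * n * mu = 1.602e-19 * 9.81e+15 * 1322 = 2.07760e+00 S/cm
Step 2: rho = 1 / sigma = 1 / 2.07760e+00 = 0.4813 ohm*cm

0.4813


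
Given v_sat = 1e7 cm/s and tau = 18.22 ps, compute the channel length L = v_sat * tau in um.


Step 1: tau in seconds = 18.22 ps * 1e-12 = 1.8220e-11 s
Step 2: L = v_sat * tau = 1e7 * 1.8220e-11 = 1.8220e-04 cm
Step 3: L in um = 1.8220e-04 * 1e4 = 1.822 um

1.822


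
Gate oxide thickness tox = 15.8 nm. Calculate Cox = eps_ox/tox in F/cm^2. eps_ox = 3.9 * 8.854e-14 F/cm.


Step 1: eps_ox = 3.9 * 8.854e-14 = 3.45306e-13 F/cm
Step 2: tox in cm = 15.8 nm * 1e-7 = 1.5800e-06 cm
Step 3: Cox = 3.45306e-13 / 1.5800e-06 = 2.19e-07 F/cm^2

2.19e-07


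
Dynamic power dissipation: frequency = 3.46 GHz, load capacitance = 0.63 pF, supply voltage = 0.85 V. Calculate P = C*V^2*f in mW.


Step 1: V^2 = 0.85^2 = 0.7225 V^2
Step 2: P = C*V^2*f = 0.63e-12 F * 0.7225 * 3.46e9 Hz
Step 3: P = 1.5749055e-03 W
Step 4: P = 1.575 mW

1.575


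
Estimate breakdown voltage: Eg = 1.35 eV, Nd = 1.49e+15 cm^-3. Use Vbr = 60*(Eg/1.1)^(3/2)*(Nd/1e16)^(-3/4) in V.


Step 1: Eg/1.1 = 1.35/1.1 = 1.227273
Step 2: (Eg/1.1)^1.5 = 1.227273^1.5 = 1.359602
Step 3: (Nd/1e16)^(-0.75) = (0.149)^(-0.75) = 4.169753
Step 4: Vbr = 60 * 1.359602 * 4.169753 = 340.2 V

340.2


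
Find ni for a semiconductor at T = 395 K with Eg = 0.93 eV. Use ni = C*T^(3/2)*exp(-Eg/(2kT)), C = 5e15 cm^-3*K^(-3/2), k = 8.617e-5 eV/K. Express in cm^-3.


Step 1: Compute kT = 8.617e-5 * 395 = 0.03403715 eV
Step 2: Exponent = -Eg/(2kT) = -0.93/(2*0.03403715) = -13.66154
Step 3: T^(3/2) = 395^1.5 = 7850.47
Step 4: ni = 5e15 * 7850.47 * exp(-13.66154) = 4.58e+13 cm^-3

4.58e+13


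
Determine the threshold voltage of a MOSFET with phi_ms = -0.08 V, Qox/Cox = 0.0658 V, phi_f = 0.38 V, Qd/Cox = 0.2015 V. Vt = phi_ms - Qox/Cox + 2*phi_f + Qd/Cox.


Step 1: Vt = phi_ms - Qox/Cox + 2*phi_f + Qd/Cox
Step 2: Vt = -0.08 - 0.0658 + 2*0.38 + 0.2015
Step 3: Vt = -0.08 - 0.0658 + 0.76 + 0.2015
Step 4: Vt = 0.8157 V

0.8157


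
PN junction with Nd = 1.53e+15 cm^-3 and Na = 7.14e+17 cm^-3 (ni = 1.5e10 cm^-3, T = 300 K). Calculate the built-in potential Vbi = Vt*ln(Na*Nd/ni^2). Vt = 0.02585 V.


Step 1: Compute Na*Nd/ni^2 = 7.14e+17 * 1.53e+15 / (1.5e10)^2 = 4.8552e+12
Step 2: ln(4.8552e+12) = 29.2111
Step 3: Vbi = 0.02585 * 29.2111 = 0.755 V

0.755


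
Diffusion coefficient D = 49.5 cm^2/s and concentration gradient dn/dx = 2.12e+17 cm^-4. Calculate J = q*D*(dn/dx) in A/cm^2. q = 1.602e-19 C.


Step 1: J = q * D * (dn/dx)
Step 2: J = 1.602e-19 * 49.5 * 2.12e+17
Step 3: J = 1.68e+00 A/cm^2

1.68e+00


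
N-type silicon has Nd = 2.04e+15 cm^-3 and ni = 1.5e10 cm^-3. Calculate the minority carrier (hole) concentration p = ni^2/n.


Step 1: Since Nd >> ni, n ≈ Nd = 2.04e+15 cm^-3
Step 2: p = ni^2 / n = (1.5e10)^2 / 2.04e+15
Step 3: p = 2.25e20 / 2.04e+15 = 1.10e+05 cm^-3

1.10e+05


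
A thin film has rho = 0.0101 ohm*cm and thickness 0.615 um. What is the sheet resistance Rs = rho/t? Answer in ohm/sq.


Step 1: Convert thickness to cm: t = 0.615 um = 6.1500e-05 cm
Step 2: Rs = rho / t = 0.0101 / 6.1500e-05
Step 3: Rs = 164.2 ohm/sq

164.2


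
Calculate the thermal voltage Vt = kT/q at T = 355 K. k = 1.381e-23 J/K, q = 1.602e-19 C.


Step 1: kT = 1.381e-23 * 355 = 4.90255e-21 J
Step 2: Vt = kT/q = 4.90255e-21 / 1.602e-19
Step 3: Vt = 0.0306 V

0.0306


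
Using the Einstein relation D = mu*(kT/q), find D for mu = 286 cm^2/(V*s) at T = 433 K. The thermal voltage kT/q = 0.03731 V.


Step 1: D = mu * (kT/q)
Step 2: D = 286 * 0.03731
Step 3: D = 10.67 cm^2/s

10.67


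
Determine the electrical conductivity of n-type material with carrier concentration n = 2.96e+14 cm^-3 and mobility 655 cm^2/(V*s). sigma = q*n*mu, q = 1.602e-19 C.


Step 1: sigma = q * n * mu
Step 2: sigma = 1.602e-19 * 2.96e+14 * 655
Step 3: sigma = 3.106e-02 S/cm

3.106e-02


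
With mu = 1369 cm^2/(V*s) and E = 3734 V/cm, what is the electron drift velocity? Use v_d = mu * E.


Step 1: v_d = mu * E
Step 2: v_d = 1369 * 3734 = 5111846
Step 3: v_d = 5.11e+06 cm/s

5.11e+06


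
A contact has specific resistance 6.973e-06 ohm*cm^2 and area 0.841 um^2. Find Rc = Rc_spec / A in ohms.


Step 1: Convert area to cm^2: 0.841 um^2 = 8.4100e-09 cm^2
Step 2: Rc = Rc_spec / A = 6.973e-06 / 8.4100e-09
Step 3: Rc = 8.29e+02 ohms

8.29e+02


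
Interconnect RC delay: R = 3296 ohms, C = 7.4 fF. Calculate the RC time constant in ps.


Step 1: tau = R * C
Step 2: tau = 3296 * 7.4 fF = 3296 * 7.4e-15 F
Step 3: tau = 2.43904e-11 s = 24.3904 ps

24.3904


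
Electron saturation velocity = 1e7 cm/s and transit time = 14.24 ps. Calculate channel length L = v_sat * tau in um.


Step 1: tau in seconds = 14.24 ps * 1e-12 = 1.4240e-11 s
Step 2: L = v_sat * tau = 1e7 * 1.4240e-11 = 1.4240e-04 cm
Step 3: L in um = 1.4240e-04 * 1e4 = 1.424 um

1.424


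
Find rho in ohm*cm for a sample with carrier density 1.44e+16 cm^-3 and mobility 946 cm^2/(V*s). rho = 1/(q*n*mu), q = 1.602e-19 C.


Step 1: sigma = q * n * mu = 1.602e-19 * 1.44e+16 * 946 = 2.18231e+00 S/cm
Step 2: rho = 1 / sigma = 1 / 2.18231e+00 = 0.4582 ohm*cm

0.4582


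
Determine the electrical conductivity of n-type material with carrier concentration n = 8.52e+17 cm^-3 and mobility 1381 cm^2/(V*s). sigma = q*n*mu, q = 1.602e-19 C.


Step 1: sigma = q * n * mu
Step 2: sigma = 1.602e-19 * 8.52e+17 * 1381
Step 3: sigma = 1.885e+02 S/cm

1.885e+02


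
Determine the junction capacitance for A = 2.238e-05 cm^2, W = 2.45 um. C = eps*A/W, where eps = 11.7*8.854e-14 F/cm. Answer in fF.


Step 1: eps_Si = 11.7 * 8.854e-14 = 1.035918e-12 F/cm
Step 2: W in cm = 2.45 * 1e-4 = 2.45e-04 cm
Step 3: C = 1.035918e-12 * 2.238e-05 / 2.45e-04 = 9.462794e-14 F
Step 4: C = 94.63 fF

94.63


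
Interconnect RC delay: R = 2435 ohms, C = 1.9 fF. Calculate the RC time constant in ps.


Step 1: tau = R * C
Step 2: tau = 2435 * 1.9 fF = 2435 * 1.9e-15 F
Step 3: tau = 4.6265e-12 s = 4.6265 ps

4.6265


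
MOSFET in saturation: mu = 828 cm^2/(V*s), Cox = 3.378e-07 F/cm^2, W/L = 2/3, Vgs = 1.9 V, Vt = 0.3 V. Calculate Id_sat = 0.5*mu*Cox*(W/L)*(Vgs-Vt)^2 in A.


Step 1: Overdrive voltage Vov = Vgs - Vt = 1.9 - 0.3 = 1.6 V
Step 2: W/L = 2/3 = 0.666667
Step 3: Id = 0.5 * 828 * 3.378e-07 * 0.666667 * 1.6^2
Step 4: Id = 2.39e-04 A

2.39e-04


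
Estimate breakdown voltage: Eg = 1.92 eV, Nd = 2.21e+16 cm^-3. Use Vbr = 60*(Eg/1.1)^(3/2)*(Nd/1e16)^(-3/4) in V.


Step 1: Eg/1.1 = 1.92/1.1 = 1.745455
Step 2: (Eg/1.1)^1.5 = 1.745455^1.5 = 2.306020
Step 3: (Nd/1e16)^(-0.75) = (2.21)^(-0.75) = 0.551704
Step 4: Vbr = 60 * 2.306020 * 0.551704 = 76.3 V

76.3


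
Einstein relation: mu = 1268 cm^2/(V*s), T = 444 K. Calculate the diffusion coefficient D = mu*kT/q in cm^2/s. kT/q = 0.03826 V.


Step 1: D = mu * (kT/q)
Step 2: D = 1268 * 0.03826
Step 3: D = 48.51 cm^2/s

48.51


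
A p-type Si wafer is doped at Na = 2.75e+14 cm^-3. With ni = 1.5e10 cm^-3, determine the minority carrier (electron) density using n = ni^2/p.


Step 1: Majority hole concentration p ≈ Na = 2.75e+14 cm^-3
Step 2: n = ni^2 / Na = (1.5e10)^2 / 2.75e+14
Step 3: n = 8.18e+05 cm^-3

8.18e+05


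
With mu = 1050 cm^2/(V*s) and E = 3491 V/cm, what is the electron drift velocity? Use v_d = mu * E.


Step 1: v_d = mu * E
Step 2: v_d = 1050 * 3491 = 3665550
Step 3: v_d = 3.67e+06 cm/s

3.67e+06


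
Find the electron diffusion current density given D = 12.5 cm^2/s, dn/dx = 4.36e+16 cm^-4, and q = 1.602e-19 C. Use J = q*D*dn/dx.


Step 1: J = q * D * (dn/dx)
Step 2: J = 1.602e-19 * 12.5 * 4.36e+16
Step 3: J = 8.73e-02 A/cm^2

8.73e-02


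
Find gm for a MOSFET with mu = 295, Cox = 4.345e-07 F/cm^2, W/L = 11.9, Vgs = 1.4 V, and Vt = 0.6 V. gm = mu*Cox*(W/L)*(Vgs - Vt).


Step 1: Vov = Vgs - Vt = 1.4 - 0.6 = 0.8 V
Step 2: gm = mu * Cox * (W/L) * Vov
Step 3: gm = 295 * 4.345e-07 * 11.9 * 0.8 = 1.22e-03 S

1.22e-03


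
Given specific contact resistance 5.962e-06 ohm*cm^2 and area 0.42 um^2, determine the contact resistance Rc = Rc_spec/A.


Step 1: Convert area to cm^2: 0.42 um^2 = 4.2000e-09 cm^2
Step 2: Rc = Rc_spec / A = 5.962e-06 / 4.2000e-09
Step 3: Rc = 1.42e+03 ohms

1.42e+03


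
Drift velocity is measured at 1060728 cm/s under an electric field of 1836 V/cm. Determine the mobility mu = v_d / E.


Step 1: mu = v_d / E
Step 2: mu = 1060728 / 1836
Step 3: mu = 577.74 cm^2/(V*s)

577.74


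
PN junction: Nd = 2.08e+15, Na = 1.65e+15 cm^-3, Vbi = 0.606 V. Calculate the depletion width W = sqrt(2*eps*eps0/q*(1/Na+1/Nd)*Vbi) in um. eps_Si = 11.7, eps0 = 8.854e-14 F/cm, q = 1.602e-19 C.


Step 1: 1/Na + 1/Nd = 1/1.65e+15 + 1/2.08e+15 = 1.08683e-15
Step 2: 2*eps*eps0/q = 2*11.7*8.854e-14/1.602e-19 = 1.293281e+07
Step 3: W^2 = 1.293281e+07 * 1.08683e-15 * 0.606 = 8.51779e-09
Step 4: W = sqrt(8.51779e-09) = 9.229e-05 cm = 0.9229 um

0.9229


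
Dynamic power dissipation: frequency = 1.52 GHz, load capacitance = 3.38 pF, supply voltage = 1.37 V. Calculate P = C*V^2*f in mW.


Step 1: V^2 = 1.37^2 = 1.8769 V^2
Step 2: P = C*V^2*f = 3.38e-12 F * 1.8769 * 1.52e9 Hz
Step 3: P = 9.64276144e-03 W
Step 4: P = 9.643 mW

9.643


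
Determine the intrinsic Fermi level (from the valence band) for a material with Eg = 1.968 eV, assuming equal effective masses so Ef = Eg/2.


Step 1: For an intrinsic semiconductor, the Fermi level sits at midgap.
Step 2: Ef = Eg / 2 = 1.968 / 2 = 0.984 eV

0.984


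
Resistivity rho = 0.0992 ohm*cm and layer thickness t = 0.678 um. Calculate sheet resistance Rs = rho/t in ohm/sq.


Step 1: Convert thickness to cm: t = 0.678 um = 6.7800e-05 cm
Step 2: Rs = rho / t = 0.0992 / 6.7800e-05
Step 3: Rs = 1463.1 ohm/sq

1463.1


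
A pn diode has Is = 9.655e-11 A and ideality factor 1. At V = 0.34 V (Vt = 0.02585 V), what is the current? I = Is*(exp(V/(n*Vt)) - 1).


Step 1: V/(n*Vt) = 0.34/(1*0.02585) = 13.1528
Step 2: exp(13.1528) = 5.1545e+05
Step 3: I = 9.655e-11 * (5.1545e+05 - 1) = 4.98e-05 A

4.98e-05


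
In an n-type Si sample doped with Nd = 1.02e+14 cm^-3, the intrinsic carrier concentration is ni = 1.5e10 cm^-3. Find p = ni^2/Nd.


Step 1: Since Nd >> ni, n ≈ Nd = 1.02e+14 cm^-3
Step 2: p = ni^2 / n = (1.5e10)^2 / 1.02e+14
Step 3: p = 2.25e20 / 1.02e+14 = 2.21e+06 cm^-3

2.21e+06


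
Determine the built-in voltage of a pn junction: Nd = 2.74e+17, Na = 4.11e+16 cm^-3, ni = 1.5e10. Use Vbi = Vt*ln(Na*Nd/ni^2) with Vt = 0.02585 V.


Step 1: Compute Na*Nd/ni^2 = 4.11e+16 * 2.74e+17 / (1.5e10)^2 = 5.0051e+13
Step 2: ln(5.0051e+13) = 31.5441
Step 3: Vbi = 0.02585 * 31.5441 = 0.815 V

0.815


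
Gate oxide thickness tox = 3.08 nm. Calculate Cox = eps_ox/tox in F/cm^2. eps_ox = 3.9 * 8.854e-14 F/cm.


Step 1: eps_ox = 3.9 * 8.854e-14 = 3.45306e-13 F/cm
Step 2: tox in cm = 3.08 nm * 1e-7 = 3.0800e-07 cm
Step 3: Cox = 3.45306e-13 / 3.0800e-07 = 1.12e-06 F/cm^2

1.12e-06


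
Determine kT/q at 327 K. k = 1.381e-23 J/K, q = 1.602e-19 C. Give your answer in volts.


Step 1: kT = 1.381e-23 * 327 = 4.51587e-21 J
Step 2: Vt = kT/q = 4.51587e-21 / 1.602e-19
Step 3: Vt = 0.02819 V

0.02819


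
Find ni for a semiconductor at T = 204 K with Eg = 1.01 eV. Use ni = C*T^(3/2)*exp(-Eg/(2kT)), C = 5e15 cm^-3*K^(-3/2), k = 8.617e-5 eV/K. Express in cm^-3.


Step 1: Compute kT = 8.617e-5 * 204 = 0.01757868 eV
Step 2: Exponent = -Eg/(2kT) = -1.01/(2*0.01757868) = -28.72798
Step 3: T^(3/2) = 204^1.5 = 2913.70
Step 4: ni = 5e15 * 2913.70 * exp(-28.72798) = 4.86e+06 cm^-3

4.86e+06


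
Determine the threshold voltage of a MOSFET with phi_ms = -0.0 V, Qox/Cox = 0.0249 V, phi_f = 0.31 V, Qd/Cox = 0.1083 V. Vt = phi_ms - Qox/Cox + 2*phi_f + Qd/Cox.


Step 1: Vt = phi_ms - Qox/Cox + 2*phi_f + Qd/Cox
Step 2: Vt = -0.0 - 0.0249 + 2*0.31 + 0.1083
Step 3: Vt = -0.0 - 0.0249 + 0.62 + 0.1083
Step 4: Vt = 0.7034 V

0.7034


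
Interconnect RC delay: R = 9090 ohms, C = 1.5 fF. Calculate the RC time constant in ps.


Step 1: tau = R * C
Step 2: tau = 9090 * 1.5 fF = 9090 * 1.5e-15 F
Step 3: tau = 1.3635e-11 s = 13.635 ps

13.635


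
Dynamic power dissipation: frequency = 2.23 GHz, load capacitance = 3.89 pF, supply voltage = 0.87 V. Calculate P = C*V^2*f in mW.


Step 1: V^2 = 0.87^2 = 0.7569 V^2
Step 2: P = C*V^2*f = 3.89e-12 F * 0.7569 * 2.23e9 Hz
Step 3: P = 6.56588043e-03 W
Step 4: P = 6.566 mW

6.566


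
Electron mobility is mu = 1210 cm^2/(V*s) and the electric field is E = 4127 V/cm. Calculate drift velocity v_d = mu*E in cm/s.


Step 1: v_d = mu * E
Step 2: v_d = 1210 * 4127 = 4993670
Step 3: v_d = 4.99e+06 cm/s

4.99e+06


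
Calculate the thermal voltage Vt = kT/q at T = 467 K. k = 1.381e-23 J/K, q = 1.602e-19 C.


Step 1: kT = 1.381e-23 * 467 = 6.44927e-21 J
Step 2: Vt = kT/q = 6.44927e-21 / 1.602e-19
Step 3: Vt = 0.04026 V

0.04026


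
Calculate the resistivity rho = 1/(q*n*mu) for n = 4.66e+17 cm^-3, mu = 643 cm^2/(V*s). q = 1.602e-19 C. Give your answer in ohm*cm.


Step 1: sigma = q * n * mu = 1.602e-19 * 4.66e+17 * 643 = 4.80020e+01 S/cm
Step 2: rho = 1 / sigma = 1 / 4.80020e+01 = 0.02083 ohm*cm

0.02083


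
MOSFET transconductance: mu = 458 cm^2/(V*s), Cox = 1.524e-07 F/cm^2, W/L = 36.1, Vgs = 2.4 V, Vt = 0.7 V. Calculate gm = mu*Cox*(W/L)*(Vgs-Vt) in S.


Step 1: Vov = Vgs - Vt = 2.4 - 0.7 = 1.7 V
Step 2: gm = mu * Cox * (W/L) * Vov
Step 3: gm = 458 * 1.524e-07 * 36.1 * 1.7 = 4.28e-03 S

4.28e-03


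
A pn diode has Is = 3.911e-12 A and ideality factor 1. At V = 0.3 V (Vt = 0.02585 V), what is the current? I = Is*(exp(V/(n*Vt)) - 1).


Step 1: V/(n*Vt) = 0.3/(1*0.02585) = 11.6054
Step 2: exp(11.6054) = 1.0969e+05
Step 3: I = 3.911e-12 * (1.0969e+05 - 1) = 4.29e-07 A

4.29e-07


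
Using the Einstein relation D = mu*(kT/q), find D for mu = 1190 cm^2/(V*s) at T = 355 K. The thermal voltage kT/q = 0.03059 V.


Step 1: D = mu * (kT/q)
Step 2: D = 1190 * 0.03059
Step 3: D = 36.4 cm^2/s

36.4


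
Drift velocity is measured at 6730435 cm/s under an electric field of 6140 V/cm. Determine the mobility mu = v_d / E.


Step 1: mu = v_d / E
Step 2: mu = 6730435 / 6140
Step 3: mu = 1096.16 cm^2/(V*s)

1096.16


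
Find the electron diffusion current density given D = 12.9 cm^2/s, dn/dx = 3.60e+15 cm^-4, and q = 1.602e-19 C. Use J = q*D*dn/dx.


Step 1: J = q * D * (dn/dx)
Step 2: J = 1.602e-19 * 12.9 * 3.60e+15
Step 3: J = 7.44e-03 A/cm^2

7.44e-03


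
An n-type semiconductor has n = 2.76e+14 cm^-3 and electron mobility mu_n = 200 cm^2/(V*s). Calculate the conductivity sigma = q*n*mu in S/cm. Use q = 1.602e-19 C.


Step 1: sigma = q * n * mu
Step 2: sigma = 1.602e-19 * 2.76e+14 * 200
Step 3: sigma = 8.843e-03 S/cm

8.843e-03


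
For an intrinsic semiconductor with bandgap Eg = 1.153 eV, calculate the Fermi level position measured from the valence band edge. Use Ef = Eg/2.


Step 1: For an intrinsic semiconductor, the Fermi level sits at midgap.
Step 2: Ef = Eg / 2 = 1.153 / 2 = 0.5765 eV

0.5765


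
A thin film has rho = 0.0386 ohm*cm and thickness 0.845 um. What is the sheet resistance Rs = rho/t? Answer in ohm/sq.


Step 1: Convert thickness to cm: t = 0.845 um = 8.4500e-05 cm
Step 2: Rs = rho / t = 0.0386 / 8.4500e-05
Step 3: Rs = 456.8 ohm/sq

456.8


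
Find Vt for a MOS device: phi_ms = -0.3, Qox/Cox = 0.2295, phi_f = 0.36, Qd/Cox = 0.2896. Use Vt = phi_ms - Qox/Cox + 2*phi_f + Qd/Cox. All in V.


Step 1: Vt = phi_ms - Qox/Cox + 2*phi_f + Qd/Cox
Step 2: Vt = -0.3 - 0.2295 + 2*0.36 + 0.2896
Step 3: Vt = -0.3 - 0.2295 + 0.72 + 0.2896
Step 4: Vt = 0.4801 V

0.4801


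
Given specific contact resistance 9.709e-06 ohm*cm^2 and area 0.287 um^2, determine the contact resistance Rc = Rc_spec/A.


Step 1: Convert area to cm^2: 0.287 um^2 = 2.8700e-09 cm^2
Step 2: Rc = Rc_spec / A = 9.709e-06 / 2.8700e-09
Step 3: Rc = 3.38e+03 ohms

3.38e+03


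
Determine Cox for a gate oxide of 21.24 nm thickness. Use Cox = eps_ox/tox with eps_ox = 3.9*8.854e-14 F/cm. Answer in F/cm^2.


Step 1: eps_ox = 3.9 * 8.854e-14 = 3.45306e-13 F/cm
Step 2: tox in cm = 21.24 nm * 1e-7 = 2.1240e-06 cm
Step 3: Cox = 3.45306e-13 / 2.1240e-06 = 1.63e-07 F/cm^2

1.63e-07


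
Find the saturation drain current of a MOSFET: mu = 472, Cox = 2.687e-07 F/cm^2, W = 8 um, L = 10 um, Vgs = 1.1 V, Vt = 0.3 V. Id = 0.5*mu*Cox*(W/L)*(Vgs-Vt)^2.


Step 1: Overdrive voltage Vov = Vgs - Vt = 1.1 - 0.3 = 0.8 V
Step 2: W/L = 8/10 = 0.8
Step 3: Id = 0.5 * 472 * 2.687e-07 * 0.8 * 0.8^2
Step 4: Id = 3.25e-05 A

3.25e-05


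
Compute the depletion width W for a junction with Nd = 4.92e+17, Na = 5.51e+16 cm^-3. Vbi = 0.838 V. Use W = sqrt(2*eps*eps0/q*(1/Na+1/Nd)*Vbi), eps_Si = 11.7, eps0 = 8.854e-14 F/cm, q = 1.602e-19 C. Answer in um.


Step 1: 1/Na + 1/Nd = 1/5.51e+16 + 1/4.92e+17 = 2.01813e-17
Step 2: 2*eps*eps0/q = 2*11.7*8.854e-14/1.602e-19 = 1.293281e+07
Step 3: W^2 = 1.293281e+07 * 2.01813e-17 * 0.838 = 2.18719e-10
Step 4: W = sqrt(2.18719e-10) = 1.479e-05 cm = 0.1479 um

0.1479


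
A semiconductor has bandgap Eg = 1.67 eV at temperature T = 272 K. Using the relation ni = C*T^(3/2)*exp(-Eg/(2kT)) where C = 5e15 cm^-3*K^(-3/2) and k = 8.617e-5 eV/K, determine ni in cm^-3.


Step 1: Compute kT = 8.617e-5 * 272 = 0.02343824 eV
Step 2: Exponent = -Eg/(2kT) = -1.67/(2*0.02343824) = -35.62554
Step 3: T^(3/2) = 272^1.5 = 4485.94
Step 4: ni = 5e15 * 4485.94 * exp(-35.62554) = 7.57e+03 cm^-3

7.57e+03


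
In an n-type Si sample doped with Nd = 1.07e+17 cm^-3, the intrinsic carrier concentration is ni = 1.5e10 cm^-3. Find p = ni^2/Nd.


Step 1: Since Nd >> ni, n ≈ Nd = 1.07e+17 cm^-3
Step 2: p = ni^2 / n = (1.5e10)^2 / 1.07e+17
Step 3: p = 2.25e20 / 1.07e+17 = 2.10e+03 cm^-3

2.10e+03


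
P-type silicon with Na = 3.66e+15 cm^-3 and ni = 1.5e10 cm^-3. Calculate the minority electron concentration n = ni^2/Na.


Step 1: Majority hole concentration p ≈ Na = 3.66e+15 cm^-3
Step 2: n = ni^2 / Na = (1.5e10)^2 / 3.66e+15
Step 3: n = 6.15e+04 cm^-3

6.15e+04


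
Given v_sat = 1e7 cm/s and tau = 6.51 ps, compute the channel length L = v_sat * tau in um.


Step 1: tau in seconds = 6.51 ps * 1e-12 = 6.5100e-12 s
Step 2: L = v_sat * tau = 1e7 * 6.5100e-12 = 6.5100e-05 cm
Step 3: L in um = 6.5100e-05 * 1e4 = 0.651 um

0.651


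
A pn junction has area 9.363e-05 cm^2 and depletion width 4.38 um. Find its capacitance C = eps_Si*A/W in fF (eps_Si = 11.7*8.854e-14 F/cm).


Step 1: eps_Si = 11.7 * 8.854e-14 = 1.035918e-12 F/cm
Step 2: W in cm = 4.38 * 1e-4 = 4.38e-04 cm
Step 3: C = 1.035918e-12 * 9.363e-05 / 4.38e-04 = 2.214452e-13 F
Step 4: C = 221.45 fF

221.45


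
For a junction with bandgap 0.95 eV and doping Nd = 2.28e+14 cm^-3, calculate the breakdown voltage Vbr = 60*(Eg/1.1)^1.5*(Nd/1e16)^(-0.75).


Step 1: Eg/1.1 = 0.95/1.1 = 0.863636
Step 2: (Eg/1.1)^1.5 = 0.863636^1.5 = 0.802594
Step 3: (Nd/1e16)^(-0.75) = (0.0228)^(-0.75) = 17.043111
Step 4: Vbr = 60 * 0.802594 * 17.043111 = 820.7 V

820.7


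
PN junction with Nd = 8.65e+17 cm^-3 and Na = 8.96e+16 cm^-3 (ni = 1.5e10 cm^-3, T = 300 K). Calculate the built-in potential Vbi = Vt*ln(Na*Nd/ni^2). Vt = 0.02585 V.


Step 1: Compute Na*Nd/ni^2 = 8.96e+16 * 8.65e+17 / (1.5e10)^2 = 3.4446e+14
Step 2: ln(3.4446e+14) = 33.4730
Step 3: Vbi = 0.02585 * 33.4730 = 0.865 V

0.865


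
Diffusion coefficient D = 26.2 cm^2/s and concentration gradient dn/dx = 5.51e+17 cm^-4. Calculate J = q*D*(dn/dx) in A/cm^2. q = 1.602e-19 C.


Step 1: J = q * D * (dn/dx)
Step 2: J = 1.602e-19 * 26.2 * 5.51e+17
Step 3: J = 2.31e+00 A/cm^2

2.31e+00


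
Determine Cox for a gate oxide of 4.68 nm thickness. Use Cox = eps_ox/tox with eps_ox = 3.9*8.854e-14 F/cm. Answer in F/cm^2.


Step 1: eps_ox = 3.9 * 8.854e-14 = 3.45306e-13 F/cm
Step 2: tox in cm = 4.68 nm * 1e-7 = 4.6800e-07 cm
Step 3: Cox = 3.45306e-13 / 4.6800e-07 = 7.38e-07 F/cm^2

7.38e-07


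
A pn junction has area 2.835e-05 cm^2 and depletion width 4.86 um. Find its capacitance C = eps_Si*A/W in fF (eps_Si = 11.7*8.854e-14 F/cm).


Step 1: eps_Si = 11.7 * 8.854e-14 = 1.035918e-12 F/cm
Step 2: W in cm = 4.86 * 1e-4 = 4.86e-04 cm
Step 3: C = 1.035918e-12 * 2.835e-05 / 4.86e-04 = 6.042855e-14 F
Step 4: C = 60.43 fF

60.43


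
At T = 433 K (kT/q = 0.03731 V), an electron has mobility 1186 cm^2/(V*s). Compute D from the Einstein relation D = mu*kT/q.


Step 1: D = mu * (kT/q)
Step 2: D = 1186 * 0.03731
Step 3: D = 44.25 cm^2/s

44.25


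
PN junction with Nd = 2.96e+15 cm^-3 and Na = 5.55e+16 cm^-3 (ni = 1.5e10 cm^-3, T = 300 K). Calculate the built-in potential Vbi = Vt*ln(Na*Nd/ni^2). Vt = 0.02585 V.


Step 1: Compute Na*Nd/ni^2 = 5.55e+16 * 2.96e+15 / (1.5e10)^2 = 7.3013e+11
Step 2: ln(7.3013e+11) = 27.3165
Step 3: Vbi = 0.02585 * 27.3165 = 0.706 V

0.706


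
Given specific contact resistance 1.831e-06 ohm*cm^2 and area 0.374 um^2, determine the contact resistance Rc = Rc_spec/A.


Step 1: Convert area to cm^2: 0.374 um^2 = 3.7400e-09 cm^2
Step 2: Rc = Rc_spec / A = 1.831e-06 / 3.7400e-09
Step 3: Rc = 4.90e+02 ohms

4.90e+02


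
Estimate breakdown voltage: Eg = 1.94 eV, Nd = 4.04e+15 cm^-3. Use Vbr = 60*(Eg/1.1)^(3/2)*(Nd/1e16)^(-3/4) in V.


Step 1: Eg/1.1 = 1.94/1.1 = 1.763636
Step 2: (Eg/1.1)^1.5 = 1.763636^1.5 = 2.342143
Step 3: (Nd/1e16)^(-0.75) = (0.404)^(-0.75) = 1.973395
Step 4: Vbr = 60 * 2.342143 * 1.973395 = 277.3 V

277.3


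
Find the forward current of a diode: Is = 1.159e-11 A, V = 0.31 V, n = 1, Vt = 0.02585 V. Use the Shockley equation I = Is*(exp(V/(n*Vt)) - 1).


Step 1: V/(n*Vt) = 0.31/(1*0.02585) = 11.9923
Step 2: exp(11.9923) = 1.6151e+05
Step 3: I = 1.159e-11 * (1.6151e+05 - 1) = 1.87e-06 A

1.87e-06


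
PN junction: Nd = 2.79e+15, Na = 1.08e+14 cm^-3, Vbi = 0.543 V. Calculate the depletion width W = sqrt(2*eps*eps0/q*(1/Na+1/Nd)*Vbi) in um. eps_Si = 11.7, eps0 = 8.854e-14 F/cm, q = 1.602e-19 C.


Step 1: 1/Na + 1/Nd = 1/1.08e+14 + 1/2.79e+15 = 9.61768e-15
Step 2: 2*eps*eps0/q = 2*11.7*8.854e-14/1.602e-19 = 1.293281e+07
Step 3: W^2 = 1.293281e+07 * 9.61768e-15 * 0.543 = 6.75403e-08
Step 4: W = sqrt(6.75403e-08) = 2.599e-04 cm = 2.599 um

2.599


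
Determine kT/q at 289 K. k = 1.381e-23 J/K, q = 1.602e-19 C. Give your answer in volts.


Step 1: kT = 1.381e-23 * 289 = 3.99109e-21 J
Step 2: Vt = kT/q = 3.99109e-21 / 1.602e-19
Step 3: Vt = 0.02491 V

0.02491


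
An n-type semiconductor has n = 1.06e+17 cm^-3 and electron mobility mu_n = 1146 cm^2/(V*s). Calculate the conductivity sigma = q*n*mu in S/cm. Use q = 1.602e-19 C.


Step 1: sigma = q * n * mu
Step 2: sigma = 1.602e-19 * 1.06e+17 * 1146
Step 3: sigma = 1.946e+01 S/cm

1.946e+01


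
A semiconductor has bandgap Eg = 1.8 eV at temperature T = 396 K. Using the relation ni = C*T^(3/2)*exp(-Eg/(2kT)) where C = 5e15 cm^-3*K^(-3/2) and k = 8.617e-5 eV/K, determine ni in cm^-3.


Step 1: Compute kT = 8.617e-5 * 396 = 0.03412332 eV
Step 2: Exponent = -Eg/(2kT) = -1.8/(2*0.03412332) = -26.37492
Step 3: T^(3/2) = 396^1.5 = 7880.30
Step 4: ni = 5e15 * 7880.30 * exp(-26.37492) = 1.38e+08 cm^-3

1.38e+08


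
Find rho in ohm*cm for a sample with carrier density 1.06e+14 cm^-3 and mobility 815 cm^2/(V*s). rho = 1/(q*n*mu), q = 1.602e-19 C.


Step 1: sigma = q * n * mu = 1.602e-19 * 1.06e+14 * 815 = 1.38397e-02 S/cm
Step 2: rho = 1 / sigma = 1 / 1.38397e-02 = 72.26 ohm*cm

72.26


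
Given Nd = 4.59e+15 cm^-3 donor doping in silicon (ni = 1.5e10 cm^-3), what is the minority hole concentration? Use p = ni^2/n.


Step 1: Since Nd >> ni, n ≈ Nd = 4.59e+15 cm^-3
Step 2: p = ni^2 / n = (1.5e10)^2 / 4.59e+15
Step 3: p = 2.25e20 / 4.59e+15 = 4.90e+04 cm^-3

4.90e+04


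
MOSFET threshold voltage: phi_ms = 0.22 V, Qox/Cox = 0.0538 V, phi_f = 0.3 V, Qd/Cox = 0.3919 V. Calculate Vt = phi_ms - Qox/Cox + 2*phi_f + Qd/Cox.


Step 1: Vt = phi_ms - Qox/Cox + 2*phi_f + Qd/Cox
Step 2: Vt = 0.22 - 0.0538 + 2*0.3 + 0.3919
Step 3: Vt = 0.22 - 0.0538 + 0.6 + 0.3919
Step 4: Vt = 1.1581 V

1.1581


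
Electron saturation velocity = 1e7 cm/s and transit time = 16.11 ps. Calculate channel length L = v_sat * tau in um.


Step 1: tau in seconds = 16.11 ps * 1e-12 = 1.6110e-11 s
Step 2: L = v_sat * tau = 1e7 * 1.6110e-11 = 1.6110e-04 cm
Step 3: L in um = 1.6110e-04 * 1e4 = 1.611 um

1.611


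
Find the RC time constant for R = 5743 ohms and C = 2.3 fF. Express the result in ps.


Step 1: tau = R * C
Step 2: tau = 5743 * 2.3 fF = 5743 * 2.3e-15 F
Step 3: tau = 1.32089e-11 s = 13.2089 ps

13.2089


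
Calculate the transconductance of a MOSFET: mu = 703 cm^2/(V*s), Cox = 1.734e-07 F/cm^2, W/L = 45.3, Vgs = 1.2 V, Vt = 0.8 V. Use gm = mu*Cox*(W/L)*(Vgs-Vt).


Step 1: Vov = Vgs - Vt = 1.2 - 0.8 = 0.4 V
Step 2: gm = mu * Cox * (W/L) * Vov
Step 3: gm = 703 * 1.734e-07 * 45.3 * 0.4 = 2.21e-03 S

2.21e-03


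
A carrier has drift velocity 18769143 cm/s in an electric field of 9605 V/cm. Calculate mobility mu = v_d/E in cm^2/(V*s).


Step 1: mu = v_d / E
Step 2: mu = 18769143 / 9605
Step 3: mu = 1954.1 cm^2/(V*s)

1954.1


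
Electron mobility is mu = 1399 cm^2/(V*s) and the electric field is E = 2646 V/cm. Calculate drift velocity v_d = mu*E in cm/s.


Step 1: v_d = mu * E
Step 2: v_d = 1399 * 2646 = 3701754
Step 3: v_d = 3.70e+06 cm/s

3.70e+06


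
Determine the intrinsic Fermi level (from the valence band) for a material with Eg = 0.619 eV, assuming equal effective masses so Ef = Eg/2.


Step 1: For an intrinsic semiconductor, the Fermi level sits at midgap.
Step 2: Ef = Eg / 2 = 0.619 / 2 = 0.3095 eV

0.3095


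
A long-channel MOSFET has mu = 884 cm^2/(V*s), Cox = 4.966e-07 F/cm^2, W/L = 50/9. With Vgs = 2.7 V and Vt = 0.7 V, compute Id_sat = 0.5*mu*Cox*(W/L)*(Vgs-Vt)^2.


Step 1: Overdrive voltage Vov = Vgs - Vt = 2.7 - 0.7 = 2.0 V
Step 2: W/L = 50/9 = 5.55556
Step 3: Id = 0.5 * 884 * 4.966e-07 * 5.55556 * 2.0^2
Step 4: Id = 4.88e-03 A

4.88e-03


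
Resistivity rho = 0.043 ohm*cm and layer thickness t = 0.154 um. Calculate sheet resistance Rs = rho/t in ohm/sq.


Step 1: Convert thickness to cm: t = 0.154 um = 1.5400e-05 cm
Step 2: Rs = rho / t = 0.043 / 1.5400e-05
Step 3: Rs = 2792.2 ohm/sq

2792.2


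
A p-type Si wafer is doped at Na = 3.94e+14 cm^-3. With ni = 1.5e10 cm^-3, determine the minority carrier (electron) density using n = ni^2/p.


Step 1: Majority hole concentration p ≈ Na = 3.94e+14 cm^-3
Step 2: n = ni^2 / Na = (1.5e10)^2 / 3.94e+14
Step 3: n = 5.71e+05 cm^-3

5.71e+05


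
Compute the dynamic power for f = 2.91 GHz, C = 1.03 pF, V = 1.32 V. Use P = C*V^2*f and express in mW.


Step 1: V^2 = 1.32^2 = 1.7424 V^2
Step 2: P = C*V^2*f = 1.03e-12 F * 1.7424 * 2.91e9 Hz
Step 3: P = 5.22249552e-03 W
Step 4: P = 5.222 mW

5.222


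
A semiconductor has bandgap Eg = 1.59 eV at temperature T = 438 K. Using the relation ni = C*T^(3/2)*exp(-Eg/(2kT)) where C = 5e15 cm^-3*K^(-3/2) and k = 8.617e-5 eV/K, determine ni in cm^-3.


Step 1: Compute kT = 8.617e-5 * 438 = 0.03774246 eV
Step 2: Exponent = -Eg/(2kT) = -1.59/(2*0.03774246) = -21.06381
Step 3: T^(3/2) = 438^1.5 = 9166.66
Step 4: ni = 5e15 * 9166.66 * exp(-21.06381) = 3.26e+10 cm^-3

3.26e+10


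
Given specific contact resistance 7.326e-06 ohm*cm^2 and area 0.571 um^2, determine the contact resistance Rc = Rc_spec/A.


Step 1: Convert area to cm^2: 0.571 um^2 = 5.7100e-09 cm^2
Step 2: Rc = Rc_spec / A = 7.326e-06 / 5.7100e-09
Step 3: Rc = 1.28e+03 ohms

1.28e+03
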